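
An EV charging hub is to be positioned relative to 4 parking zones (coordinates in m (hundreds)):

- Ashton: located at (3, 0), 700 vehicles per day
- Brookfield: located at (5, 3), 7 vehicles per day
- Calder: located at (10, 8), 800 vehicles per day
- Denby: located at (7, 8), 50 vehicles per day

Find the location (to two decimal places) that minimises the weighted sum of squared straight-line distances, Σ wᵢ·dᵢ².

(6.73, 4.38)

The minimiser of Σwᵢ‖p−pᵢ‖² is the weighted centroid p* = (Σwᵢpᵢ)/(Σwᵢ).
Σwᵢ = 1557.
Σwᵢxᵢ = 700·3 + 7·5 + 800·10 + 50·7 = 10485.
Σwᵢyᵢ = 700·0 + 7·3 + 800·8 + 50·8 = 6821.
x* = 10485/1557 = 6.73, y* = 6821/1557 = 4.38.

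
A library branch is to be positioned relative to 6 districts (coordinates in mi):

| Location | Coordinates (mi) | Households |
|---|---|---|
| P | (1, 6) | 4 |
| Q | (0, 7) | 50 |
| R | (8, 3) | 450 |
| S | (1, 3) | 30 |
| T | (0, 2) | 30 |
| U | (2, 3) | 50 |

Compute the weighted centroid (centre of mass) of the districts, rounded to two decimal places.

The minimiser of Σwᵢ‖p−pᵢ‖² is the weighted centroid p* = (Σwᵢpᵢ)/(Σwᵢ).
Σwᵢ = 614.
Σwᵢxᵢ = 4·1 + 50·0 + 450·8 + 30·1 + 30·0 + 50·2 = 3734.
Σwᵢyᵢ = 4·6 + 50·7 + 450·3 + 30·3 + 30·2 + 50·3 = 2024.
x* = 3734/614 = 6.08, y* = 2024/614 = 3.30.

(6.08, 3.30)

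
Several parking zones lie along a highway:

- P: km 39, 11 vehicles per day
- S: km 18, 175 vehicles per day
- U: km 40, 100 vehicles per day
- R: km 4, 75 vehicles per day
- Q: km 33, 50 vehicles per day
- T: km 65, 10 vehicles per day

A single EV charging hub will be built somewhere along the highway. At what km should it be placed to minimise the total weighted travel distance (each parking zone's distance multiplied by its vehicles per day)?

x = 18

For a sum of weighted absolute distances on a line, the optimum is the weighted median (not the mean). Total weight W = 421; half-weight = 210.5.
Sort by position and accumulate weight:
  km 4 (R, w=75) → cum 75
  km 18 (S, w=175) → cum 250  ≥ 210.5 → median here
  km 33 (Q, w=50) → cum 300
  km 39 (P, w=11) → cum 311
  km 40 (U, w=100) → cum 411
  km 65 (T, w=10) → cum 421
Optimal location: km 18.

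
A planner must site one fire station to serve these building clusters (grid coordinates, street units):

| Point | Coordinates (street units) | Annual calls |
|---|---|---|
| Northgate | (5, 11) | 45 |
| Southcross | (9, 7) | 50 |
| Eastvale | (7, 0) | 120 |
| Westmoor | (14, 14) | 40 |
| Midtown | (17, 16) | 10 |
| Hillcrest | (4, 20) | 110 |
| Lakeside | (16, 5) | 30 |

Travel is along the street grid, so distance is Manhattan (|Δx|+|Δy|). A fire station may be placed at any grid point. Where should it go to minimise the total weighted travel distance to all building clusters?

Manhattan distance separates: Σwᵢ(|x−xᵢ|+|y−yᵢ|) = Σwᵢ|x−xᵢ| + Σwᵢ|y−yᵢ|, so x and y are optimised independently as 1-D weighted medians.
Total weight W = 405; half = 202.5.
x-coordinate, sorted with cumulative weight:
  x=4 (Hillcrest, w=110) cum 110
  x=5 (Northgate, w=45) cum 155
  x=7 (Eastvale, w=120) cum 275  ← median
  x=9 (Southcross, w=50) cum 325
  x=14 (Westmoor, w=40) cum 365
  x=16 (Lakeside, w=30) cum 395
  x=17 (Midtown, w=10) cum 405
⇒ x* = 7
y-coordinate, sorted with cumulative weight:
  y=0 (Eastvale, w=120) cum 120
  y=5 (Lakeside, w=30) cum 150
  y=7 (Southcross, w=50) cum 200
  y=11 (Northgate, w=45) cum 245  ← median
  y=14 (Westmoor, w=40) cum 285
  y=16 (Midtown, w=10) cum 295
  y=20 (Hillcrest, w=110) cum 405
⇒ y* = 11

(7, 11)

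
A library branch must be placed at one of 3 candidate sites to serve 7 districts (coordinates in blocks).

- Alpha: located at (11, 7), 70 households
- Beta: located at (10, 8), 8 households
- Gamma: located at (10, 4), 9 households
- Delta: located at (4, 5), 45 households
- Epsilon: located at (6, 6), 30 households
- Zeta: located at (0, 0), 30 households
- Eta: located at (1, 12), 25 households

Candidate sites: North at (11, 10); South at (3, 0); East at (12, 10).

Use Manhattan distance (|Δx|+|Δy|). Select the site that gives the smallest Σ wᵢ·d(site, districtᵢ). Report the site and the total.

North, total 2037 blocks

Total weighted distance at each candidate:
  North (11, 10): total = 2037
  South (3, 0): total = 2249
  East (12, 10): total = 2254
Minimum is at North with total 2037 blocks.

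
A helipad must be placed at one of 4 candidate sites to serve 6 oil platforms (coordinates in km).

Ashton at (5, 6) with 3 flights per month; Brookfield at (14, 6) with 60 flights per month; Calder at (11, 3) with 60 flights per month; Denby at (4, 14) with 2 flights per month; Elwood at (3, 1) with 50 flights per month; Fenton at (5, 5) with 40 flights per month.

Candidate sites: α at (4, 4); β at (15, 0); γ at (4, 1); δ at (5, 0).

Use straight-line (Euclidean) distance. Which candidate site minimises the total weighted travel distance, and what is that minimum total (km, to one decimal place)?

α, total 1277.5 km

Total weighted distance at each candidate:
  α (4, 4): total = 1277.5
  β (15, 0): total = 1784.9
  γ (4, 1): total = 1363.8
  δ (5, 0): total = 1409.4
Minimum is at α with total 1277.5 km.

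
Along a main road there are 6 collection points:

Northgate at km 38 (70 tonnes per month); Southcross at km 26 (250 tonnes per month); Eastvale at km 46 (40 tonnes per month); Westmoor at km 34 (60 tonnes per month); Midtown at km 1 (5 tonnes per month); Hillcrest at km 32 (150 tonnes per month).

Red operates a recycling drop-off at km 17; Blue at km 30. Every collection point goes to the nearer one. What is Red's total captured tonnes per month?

5

The indifferent point is the midpoint (17+30)/2 = 23.5; collection points left of it (closer to Red at 17) go to Red, those right go to Blue.
  Midtown at 1 (w=5) → Red
  Southcross at 26 (w=250) → Blue
  Hillcrest at 32 (w=150) → Blue
  Westmoor at 34 (w=60) → Blue
  Northgate at 38 (w=70) → Blue
  Eastvale at 46 (w=40) → Blue
Red captures 5; Blue captures 570.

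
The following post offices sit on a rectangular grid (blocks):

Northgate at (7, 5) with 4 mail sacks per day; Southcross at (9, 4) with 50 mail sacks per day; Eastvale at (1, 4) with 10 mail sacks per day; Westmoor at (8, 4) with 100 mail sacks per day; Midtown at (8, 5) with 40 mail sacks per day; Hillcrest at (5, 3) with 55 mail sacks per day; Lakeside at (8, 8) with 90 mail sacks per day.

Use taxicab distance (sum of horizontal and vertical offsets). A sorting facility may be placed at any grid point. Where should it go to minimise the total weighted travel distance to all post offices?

(8, 4)

Manhattan distance separates: Σwᵢ(|x−xᵢ|+|y−yᵢ|) = Σwᵢ|x−xᵢ| + Σwᵢ|y−yᵢ|, so x and y are optimised independently as 1-D weighted medians.
Total weight W = 349; half = 174.5.
x-coordinate, sorted with cumulative weight:
  x=1 (Eastvale, w=10) cum 10
  x=5 (Hillcrest, w=55) cum 65
  x=7 (Northgate, w=4) cum 69
  x=8 (Westmoor, w=100) cum 169
  x=8 (Midtown, w=40) cum 209  ← median
  x=8 (Lakeside, w=90) cum 299
  x=9 (Southcross, w=50) cum 349
⇒ x* = 8
y-coordinate, sorted with cumulative weight:
  y=3 (Hillcrest, w=55) cum 55
  y=4 (Southcross, w=50) cum 105
  y=4 (Eastvale, w=10) cum 115
  y=4 (Westmoor, w=100) cum 215  ← median
  y=5 (Northgate, w=4) cum 219
  y=5 (Midtown, w=40) cum 259
  y=8 (Lakeside, w=90) cum 349
⇒ y* = 4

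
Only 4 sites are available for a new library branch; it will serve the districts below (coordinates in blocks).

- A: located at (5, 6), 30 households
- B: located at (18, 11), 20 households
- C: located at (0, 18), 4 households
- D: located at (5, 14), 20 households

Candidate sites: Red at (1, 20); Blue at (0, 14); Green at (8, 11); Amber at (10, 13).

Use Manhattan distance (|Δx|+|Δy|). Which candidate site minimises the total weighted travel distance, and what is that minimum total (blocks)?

Total weighted distance at each candidate:
  Red (1, 20): total = 1272
  Blue (0, 14): total = 926
  Green (8, 11): total = 620
  Amber (10, 13): total = 740
Minimum is at Green with total 620 blocks.

Green, total 620 blocks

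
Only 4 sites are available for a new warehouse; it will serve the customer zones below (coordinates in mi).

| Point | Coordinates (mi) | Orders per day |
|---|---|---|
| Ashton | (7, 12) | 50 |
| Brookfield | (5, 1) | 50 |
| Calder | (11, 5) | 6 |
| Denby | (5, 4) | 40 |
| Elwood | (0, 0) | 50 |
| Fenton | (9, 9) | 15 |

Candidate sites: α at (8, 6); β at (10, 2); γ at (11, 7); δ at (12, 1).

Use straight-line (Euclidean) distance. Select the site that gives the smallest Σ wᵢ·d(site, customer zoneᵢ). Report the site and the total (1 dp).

Total weighted distance at each candidate:
  α (8, 6): total = 1306.3
  β (10, 2): total = 1627.3
  γ (11, 7): total = 1719.1
  δ (12, 1): total = 2013.8
Minimum is at α with total 1306.3 mi.

α, total 1306.3 mi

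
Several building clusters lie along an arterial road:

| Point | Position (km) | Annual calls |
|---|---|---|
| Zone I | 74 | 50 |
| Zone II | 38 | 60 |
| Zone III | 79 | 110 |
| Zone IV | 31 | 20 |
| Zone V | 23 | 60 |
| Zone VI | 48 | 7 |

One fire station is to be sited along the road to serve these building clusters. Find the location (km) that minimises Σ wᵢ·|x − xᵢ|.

x = 74

For a sum of weighted absolute distances on a line, the optimum is the weighted median (not the mean). Total weight W = 307; half-weight = 153.5.
Sort by position and accumulate weight:
  km 23 (Zone V, w=60) → cum 60
  km 31 (Zone IV, w=20) → cum 80
  km 38 (Zone II, w=60) → cum 140
  km 48 (Zone VI, w=7) → cum 147
  km 74 (Zone I, w=50) → cum 197  ≥ 153.5 → median here
  km 79 (Zone III, w=110) → cum 307
Optimal location: km 74.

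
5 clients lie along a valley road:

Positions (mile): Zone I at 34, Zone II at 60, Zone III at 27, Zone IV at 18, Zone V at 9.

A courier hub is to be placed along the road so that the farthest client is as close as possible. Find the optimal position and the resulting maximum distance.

The 1-center on a line is the midpoint of the two extreme points: leftmost at 9, rightmost at 60.
Optimal location = (9 + 60)/2 = 34.5; maximum distance = (60 − 9)/2 = 25.5.

location 34.5, max distance 25.5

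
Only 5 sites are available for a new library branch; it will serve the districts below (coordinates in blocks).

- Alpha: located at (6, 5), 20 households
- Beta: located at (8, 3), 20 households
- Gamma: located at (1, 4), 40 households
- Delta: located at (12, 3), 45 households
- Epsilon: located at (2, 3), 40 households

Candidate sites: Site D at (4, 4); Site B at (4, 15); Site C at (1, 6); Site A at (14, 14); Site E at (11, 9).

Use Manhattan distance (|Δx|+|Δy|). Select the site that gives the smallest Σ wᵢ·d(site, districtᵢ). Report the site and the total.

Total weighted distance at each candidate:
  Site D (4, 4): total = 805
  Site B (4, 15): total = 2580
  Site C (1, 6): total = 1190
  Site A (14, 14): total = 3105
  Site E (11, 9): total = 1875
Minimum is at Site D with total 805 blocks.

Site D, total 805 blocks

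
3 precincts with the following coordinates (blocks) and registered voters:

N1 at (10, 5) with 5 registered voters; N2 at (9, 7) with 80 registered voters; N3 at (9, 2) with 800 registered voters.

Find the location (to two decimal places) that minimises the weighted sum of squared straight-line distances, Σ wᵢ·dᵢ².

(9.01, 2.47)

The minimiser of Σwᵢ‖p−pᵢ‖² is the weighted centroid p* = (Σwᵢpᵢ)/(Σwᵢ).
Σwᵢ = 885.
Σwᵢxᵢ = 5·10 + 80·9 + 800·9 = 7970.
Σwᵢyᵢ = 5·5 + 80·7 + 800·2 = 2185.
x* = 7970/885 = 9.01, y* = 2185/885 = 2.47.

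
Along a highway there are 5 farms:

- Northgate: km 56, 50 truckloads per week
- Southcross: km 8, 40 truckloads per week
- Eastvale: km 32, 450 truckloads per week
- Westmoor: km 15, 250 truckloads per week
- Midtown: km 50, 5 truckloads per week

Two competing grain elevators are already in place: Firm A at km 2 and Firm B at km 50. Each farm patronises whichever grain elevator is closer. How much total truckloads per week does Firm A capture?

290

The indifferent point is the midpoint (2+50)/2 = 26; farms left of it (closer to Firm A at 2) go to Firm A, those right go to Firm B.
  Southcross at 8 (w=40) → Firm A
  Westmoor at 15 (w=250) → Firm A
  Eastvale at 32 (w=450) → Firm B
  Midtown at 50 (w=5) → Firm B
  Northgate at 56 (w=50) → Firm B
Firm A captures 290; Firm B captures 505.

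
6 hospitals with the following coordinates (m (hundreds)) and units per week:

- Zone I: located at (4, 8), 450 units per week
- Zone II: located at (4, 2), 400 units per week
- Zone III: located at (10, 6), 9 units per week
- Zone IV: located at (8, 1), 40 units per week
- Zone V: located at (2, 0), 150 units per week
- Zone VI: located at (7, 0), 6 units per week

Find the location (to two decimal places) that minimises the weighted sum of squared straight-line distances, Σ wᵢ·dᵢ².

The minimiser of Σwᵢ‖p−pᵢ‖² is the weighted centroid p* = (Σwᵢpᵢ)/(Σwᵢ).
Σwᵢ = 1055.
Σwᵢxᵢ = 450·4 + 400·4 + 9·10 + 40·8 + 150·2 + 6·7 = 4152.
Σwᵢyᵢ = 450·8 + 400·2 + 9·6 + 40·1 + 150·0 + 6·0 = 4494.
x* = 4152/1055 = 3.94, y* = 4494/1055 = 4.26.

(3.94, 4.26)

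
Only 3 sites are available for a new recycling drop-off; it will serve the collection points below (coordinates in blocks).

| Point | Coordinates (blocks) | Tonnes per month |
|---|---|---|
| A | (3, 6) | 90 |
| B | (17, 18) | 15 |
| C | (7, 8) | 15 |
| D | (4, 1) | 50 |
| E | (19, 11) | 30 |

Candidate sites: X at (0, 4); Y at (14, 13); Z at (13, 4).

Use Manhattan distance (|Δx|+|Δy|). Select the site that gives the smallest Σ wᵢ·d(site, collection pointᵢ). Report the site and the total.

X, total 2210 blocks

Total weighted distance at each candidate:
  X (0, 4): total = 2210
  Y (14, 13): total = 3230
  Z (13, 4): total = 2490
Minimum is at X with total 2210 blocks.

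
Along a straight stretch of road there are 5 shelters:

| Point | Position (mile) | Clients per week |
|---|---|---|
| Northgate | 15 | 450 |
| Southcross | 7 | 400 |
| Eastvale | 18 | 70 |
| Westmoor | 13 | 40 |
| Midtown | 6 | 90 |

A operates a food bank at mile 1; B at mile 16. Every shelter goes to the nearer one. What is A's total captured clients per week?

490

The indifferent point is the midpoint (1+16)/2 = 8.5; shelters left of it (closer to A at 1) go to A, those right go to B.
  Midtown at 6 (w=90) → A
  Southcross at 7 (w=400) → A
  Westmoor at 13 (w=40) → B
  Northgate at 15 (w=450) → B
  Eastvale at 18 (w=70) → B
A captures 490; B captures 560.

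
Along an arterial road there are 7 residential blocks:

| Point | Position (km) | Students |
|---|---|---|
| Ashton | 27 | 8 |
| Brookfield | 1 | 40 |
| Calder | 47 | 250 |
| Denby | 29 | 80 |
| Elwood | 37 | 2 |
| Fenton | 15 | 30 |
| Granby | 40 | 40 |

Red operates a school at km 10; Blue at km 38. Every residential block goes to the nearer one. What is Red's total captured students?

The indifferent point is the midpoint (10+38)/2 = 24; residential blocks left of it (closer to Red at 10) go to Red, those right go to Blue.
  Brookfield at 1 (w=40) → Red
  Fenton at 15 (w=30) → Red
  Ashton at 27 (w=8) → Blue
  Denby at 29 (w=80) → Blue
  Elwood at 37 (w=2) → Blue
  Granby at 40 (w=40) → Blue
  Calder at 47 (w=250) → Blue
Red captures 70; Blue captures 380.

70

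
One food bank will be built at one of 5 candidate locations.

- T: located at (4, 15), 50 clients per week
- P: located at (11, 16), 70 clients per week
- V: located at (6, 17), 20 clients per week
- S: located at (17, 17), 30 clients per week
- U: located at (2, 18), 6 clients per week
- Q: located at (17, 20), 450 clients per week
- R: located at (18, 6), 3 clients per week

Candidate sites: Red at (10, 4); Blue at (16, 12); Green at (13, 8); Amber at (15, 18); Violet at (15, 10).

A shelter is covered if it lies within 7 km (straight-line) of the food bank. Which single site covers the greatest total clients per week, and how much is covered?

Coverage radius r = 7 km; a point is covered iff (Δx)²+(Δy)² ≤ 7² = 49.
  Red (10, 4): covers {none} → 0
  Blue (16, 12): covers {P, S, R} → 103
  Green (13, 8): covers {R} → 3
  Amber (15, 18): covers {P, S, Q} → 550
  Violet (15, 10): covers {R} → 3
Maximum coverage at Amber: 550 clients per week.

Amber, covering 550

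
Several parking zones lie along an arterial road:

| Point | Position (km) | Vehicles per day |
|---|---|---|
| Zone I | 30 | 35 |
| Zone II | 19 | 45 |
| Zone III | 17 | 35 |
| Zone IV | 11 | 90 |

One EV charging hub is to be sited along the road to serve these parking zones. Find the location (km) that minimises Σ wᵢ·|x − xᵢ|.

For a sum of weighted absolute distances on a line, the optimum is the weighted median (not the mean). Total weight W = 205; half-weight = 102.5.
Sort by position and accumulate weight:
  km 11 (Zone IV, w=90) → cum 90
  km 17 (Zone III, w=35) → cum 125  ≥ 102.5 → median here
  km 19 (Zone II, w=45) → cum 170
  km 30 (Zone I, w=35) → cum 205
Optimal location: km 17.

x = 17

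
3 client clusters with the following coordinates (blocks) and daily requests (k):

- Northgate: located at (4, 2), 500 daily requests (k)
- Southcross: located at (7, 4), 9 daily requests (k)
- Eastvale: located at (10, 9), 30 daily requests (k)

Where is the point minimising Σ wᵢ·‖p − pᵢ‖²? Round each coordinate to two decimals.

(4.38, 2.42)

The minimiser of Σwᵢ‖p−pᵢ‖² is the weighted centroid p* = (Σwᵢpᵢ)/(Σwᵢ).
Σwᵢ = 539.
Σwᵢxᵢ = 500·4 + 9·7 + 30·10 = 2363.
Σwᵢyᵢ = 500·2 + 9·4 + 30·9 = 1306.
x* = 2363/539 = 4.38, y* = 1306/539 = 2.42.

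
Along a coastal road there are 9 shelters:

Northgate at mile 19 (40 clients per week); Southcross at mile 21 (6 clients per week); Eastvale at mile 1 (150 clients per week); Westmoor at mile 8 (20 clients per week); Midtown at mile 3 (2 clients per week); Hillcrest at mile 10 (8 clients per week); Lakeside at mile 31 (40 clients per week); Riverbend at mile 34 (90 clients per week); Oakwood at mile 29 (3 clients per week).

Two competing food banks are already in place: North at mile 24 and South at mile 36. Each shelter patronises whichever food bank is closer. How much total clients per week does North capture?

The indifferent point is the midpoint (24+36)/2 = 30; shelters left of it (closer to North at 24) go to North, those right go to South.
  Eastvale at 1 (w=150) → North
  Midtown at 3 (w=2) → North
  Westmoor at 8 (w=20) → North
  Hillcrest at 10 (w=8) → North
  Northgate at 19 (w=40) → North
  Southcross at 21 (w=6) → North
  Oakwood at 29 (w=3) → North
  Lakeside at 31 (w=40) → South
  Riverbend at 34 (w=90) → South
North captures 229; South captures 130.

229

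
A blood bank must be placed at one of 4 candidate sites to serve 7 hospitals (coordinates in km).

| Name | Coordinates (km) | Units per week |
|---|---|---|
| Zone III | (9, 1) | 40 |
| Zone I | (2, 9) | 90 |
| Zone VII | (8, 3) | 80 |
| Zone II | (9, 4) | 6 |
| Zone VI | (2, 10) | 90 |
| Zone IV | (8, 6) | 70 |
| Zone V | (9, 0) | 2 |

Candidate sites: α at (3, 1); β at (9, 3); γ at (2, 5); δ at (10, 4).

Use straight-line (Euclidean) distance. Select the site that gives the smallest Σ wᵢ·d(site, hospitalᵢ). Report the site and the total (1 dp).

β, total 2114.1 km

Total weighted distance at each candidate:
  α (3, 1): total = 2758.8
  β (9, 3): total = 2114.1
  γ (2, 5): total = 2123.9
  δ (10, 4): total = 2266.7
Minimum is at β with total 2114.1 km.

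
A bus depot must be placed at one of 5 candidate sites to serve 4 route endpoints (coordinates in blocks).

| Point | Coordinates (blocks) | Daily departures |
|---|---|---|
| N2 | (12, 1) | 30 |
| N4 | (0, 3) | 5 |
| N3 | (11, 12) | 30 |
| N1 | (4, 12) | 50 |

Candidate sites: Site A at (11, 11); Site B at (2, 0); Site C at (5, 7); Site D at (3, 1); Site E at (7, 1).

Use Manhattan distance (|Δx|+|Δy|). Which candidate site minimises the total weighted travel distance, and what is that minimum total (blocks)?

Site A, total 855 blocks

Total weighted distance at each candidate:
  Site A (11, 11): total = 855
  Site B (2, 0): total = 1685
  Site C (5, 7): total = 1065
  Site D (3, 1): total = 1465
  Site E (7, 1): total = 1345
Minimum is at Site A with total 855 blocks.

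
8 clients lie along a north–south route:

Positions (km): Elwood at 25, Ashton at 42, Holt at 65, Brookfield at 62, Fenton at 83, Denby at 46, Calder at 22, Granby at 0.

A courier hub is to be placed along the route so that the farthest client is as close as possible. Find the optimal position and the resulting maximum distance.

location 41.5, max distance 41.5

The 1-center on a line is the midpoint of the two extreme points: leftmost at 0, rightmost at 83.
Optimal location = (0 + 83)/2 = 41.5; maximum distance = (83 − 0)/2 = 41.5.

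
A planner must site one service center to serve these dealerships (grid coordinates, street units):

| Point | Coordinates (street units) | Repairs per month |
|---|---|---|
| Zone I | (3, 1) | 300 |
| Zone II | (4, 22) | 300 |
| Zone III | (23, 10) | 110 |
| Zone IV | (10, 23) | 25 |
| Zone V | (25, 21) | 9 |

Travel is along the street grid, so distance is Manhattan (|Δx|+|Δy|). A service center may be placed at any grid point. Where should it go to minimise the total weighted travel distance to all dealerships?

(4, 10)

Manhattan distance separates: Σwᵢ(|x−xᵢ|+|y−yᵢ|) = Σwᵢ|x−xᵢ| + Σwᵢ|y−yᵢ|, so x and y are optimised independently as 1-D weighted medians.
Total weight W = 744; half = 372.
x-coordinate, sorted with cumulative weight:
  x=3 (Zone I, w=300) cum 300
  x=4 (Zone II, w=300) cum 600  ← median
  x=10 (Zone IV, w=25) cum 625
  x=23 (Zone III, w=110) cum 735
  x=25 (Zone V, w=9) cum 744
⇒ x* = 4
y-coordinate, sorted with cumulative weight:
  y=1 (Zone I, w=300) cum 300
  y=10 (Zone III, w=110) cum 410  ← median
  y=21 (Zone V, w=9) cum 419
  y=22 (Zone II, w=300) cum 719
  y=23 (Zone IV, w=25) cum 744
⇒ y* = 10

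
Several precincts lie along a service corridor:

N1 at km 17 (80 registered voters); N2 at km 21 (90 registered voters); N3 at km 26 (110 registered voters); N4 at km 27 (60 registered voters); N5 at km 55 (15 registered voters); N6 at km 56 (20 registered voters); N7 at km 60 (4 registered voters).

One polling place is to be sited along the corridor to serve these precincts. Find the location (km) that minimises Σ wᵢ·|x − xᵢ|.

For a sum of weighted absolute distances on a line, the optimum is the weighted median (not the mean). Total weight W = 379; half-weight = 189.5.
Sort by position and accumulate weight:
  km 17 (N1, w=80) → cum 80
  km 21 (N2, w=90) → cum 170
  km 26 (N3, w=110) → cum 280  ≥ 189.5 → median here
  km 27 (N4, w=60) → cum 340
  km 55 (N5, w=15) → cum 355
  km 56 (N6, w=20) → cum 375
  km 60 (N7, w=4) → cum 379
Optimal location: km 26.

x = 26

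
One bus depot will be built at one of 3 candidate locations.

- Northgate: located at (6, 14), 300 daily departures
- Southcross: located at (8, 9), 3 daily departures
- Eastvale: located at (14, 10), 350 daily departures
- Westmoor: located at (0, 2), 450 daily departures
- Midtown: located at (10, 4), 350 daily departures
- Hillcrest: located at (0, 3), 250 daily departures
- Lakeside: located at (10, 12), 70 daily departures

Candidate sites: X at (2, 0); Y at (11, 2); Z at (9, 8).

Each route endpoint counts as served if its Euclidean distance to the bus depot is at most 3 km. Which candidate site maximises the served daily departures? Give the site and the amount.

Coverage radius r = 3 km; a point is covered iff (Δx)²+(Δy)² ≤ 3² = 9.
  X (2, 0): covers {Westmoor} → 450
  Y (11, 2): covers {Midtown} → 350
  Z (9, 8): covers {Southcross} → 3
Maximum coverage at X: 450 daily departures.

X, covering 450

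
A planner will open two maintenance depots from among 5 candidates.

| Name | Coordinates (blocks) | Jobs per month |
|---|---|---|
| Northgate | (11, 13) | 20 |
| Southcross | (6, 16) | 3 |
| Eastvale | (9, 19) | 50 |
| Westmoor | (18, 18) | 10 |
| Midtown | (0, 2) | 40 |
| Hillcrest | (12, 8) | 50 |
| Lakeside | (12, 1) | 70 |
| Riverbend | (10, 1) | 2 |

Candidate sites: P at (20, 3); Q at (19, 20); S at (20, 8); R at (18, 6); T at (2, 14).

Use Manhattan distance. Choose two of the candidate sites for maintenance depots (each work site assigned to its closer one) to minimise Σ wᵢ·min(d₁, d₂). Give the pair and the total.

{R, T}, total 2694

Evaluate every pair (each demand assigned to the nearer of the two):
  {R, T}: total = 2694
  {P, T}: total = 2922
  {S, T}: total = 2982
  {Q, R}: total = 2987
  {P, Q}: total = 3145
  {Q, S}: total = 3435
  {P, S}: total = 3530
  {P, R}: total = 3530
  {S, R}: total = 3642
  {Q, T}: total = 3810
Best pair: {R, T} with total 2694.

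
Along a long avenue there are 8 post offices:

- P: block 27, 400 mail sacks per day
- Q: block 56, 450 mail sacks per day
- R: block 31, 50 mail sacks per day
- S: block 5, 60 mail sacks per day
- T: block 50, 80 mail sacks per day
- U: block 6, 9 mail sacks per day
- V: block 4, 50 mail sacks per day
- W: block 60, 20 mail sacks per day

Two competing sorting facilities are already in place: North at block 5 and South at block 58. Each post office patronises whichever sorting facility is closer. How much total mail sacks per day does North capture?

569

The indifferent point is the midpoint (5+58)/2 = 31.5; post offices left of it (closer to North at 5) go to North, those right go to South.
  V at 4 (w=50) → North
  S at 5 (w=60) → North
  U at 6 (w=9) → North
  P at 27 (w=400) → North
  R at 31 (w=50) → North
  T at 50 (w=80) → South
  Q at 56 (w=450) → South
  W at 60 (w=20) → South
North captures 569; South captures 550.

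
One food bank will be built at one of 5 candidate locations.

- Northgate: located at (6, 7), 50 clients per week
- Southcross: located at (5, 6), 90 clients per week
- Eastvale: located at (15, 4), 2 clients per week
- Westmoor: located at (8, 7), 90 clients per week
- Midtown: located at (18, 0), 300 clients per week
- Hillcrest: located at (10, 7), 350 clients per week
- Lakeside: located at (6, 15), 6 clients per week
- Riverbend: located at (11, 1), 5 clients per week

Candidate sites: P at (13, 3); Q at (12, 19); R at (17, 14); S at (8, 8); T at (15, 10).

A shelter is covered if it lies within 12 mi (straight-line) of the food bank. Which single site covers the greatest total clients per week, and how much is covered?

Coverage radius r = 12 mi; a point is covered iff (Δx)²+(Δy)² ≤ 12² = 144.
  P (13, 3): covers {Northgate, Southcross, Eastvale, Westmoor, Midtown, Hillcrest, Riverbend} → 887
  Q (12, 19): covers {Lakeside} → 6
  R (17, 14): covers {Eastvale, Westmoor, Hillcrest, Lakeside} → 448
  S (8, 8): covers {Northgate, Southcross, Eastvale, Westmoor, Hillcrest, Lakeside, Riverbend} → 593
  T (15, 10): covers {Northgate, Southcross, Eastvale, Westmoor, Midtown, Hillcrest, Lakeside, Riverbend} → 893
Maximum coverage at T: 893 clients per week.

T, covering 893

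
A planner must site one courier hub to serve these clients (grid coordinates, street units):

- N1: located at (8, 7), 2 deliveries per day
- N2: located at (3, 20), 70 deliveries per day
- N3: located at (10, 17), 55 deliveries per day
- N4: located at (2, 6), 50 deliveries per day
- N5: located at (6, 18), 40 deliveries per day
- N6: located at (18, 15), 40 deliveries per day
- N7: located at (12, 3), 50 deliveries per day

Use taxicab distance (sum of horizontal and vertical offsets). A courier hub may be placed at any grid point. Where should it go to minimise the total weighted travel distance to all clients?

(6, 17)

Manhattan distance separates: Σwᵢ(|x−xᵢ|+|y−yᵢ|) = Σwᵢ|x−xᵢ| + Σwᵢ|y−yᵢ|, so x and y are optimised independently as 1-D weighted medians.
Total weight W = 307; half = 153.5.
x-coordinate, sorted with cumulative weight:
  x=2 (N4, w=50) cum 50
  x=3 (N2, w=70) cum 120
  x=6 (N5, w=40) cum 160  ← median
  x=8 (N1, w=2) cum 162
  x=10 (N3, w=55) cum 217
  x=12 (N7, w=50) cum 267
  x=18 (N6, w=40) cum 307
⇒ x* = 6
y-coordinate, sorted with cumulative weight:
  y=3 (N7, w=50) cum 50
  y=6 (N4, w=50) cum 100
  y=7 (N1, w=2) cum 102
  y=15 (N6, w=40) cum 142
  y=17 (N3, w=55) cum 197  ← median
  y=18 (N5, w=40) cum 237
  y=20 (N2, w=70) cum 307
⇒ y* = 17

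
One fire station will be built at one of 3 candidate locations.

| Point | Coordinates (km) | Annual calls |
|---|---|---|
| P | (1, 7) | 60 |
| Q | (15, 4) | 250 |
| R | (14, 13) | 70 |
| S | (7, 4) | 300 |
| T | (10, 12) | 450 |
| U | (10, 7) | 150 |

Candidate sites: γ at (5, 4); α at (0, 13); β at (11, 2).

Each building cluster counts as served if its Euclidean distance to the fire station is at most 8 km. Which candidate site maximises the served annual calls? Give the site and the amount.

Coverage radius r = 8 km; a point is covered iff (Δx)²+(Δy)² ≤ 8² = 64.
  γ (5, 4): covers {P, S, U} → 510
  α (0, 13): covers {P} → 60
  β (11, 2): covers {Q, S, U} → 700
Maximum coverage at β: 700 annual calls.

β, covering 700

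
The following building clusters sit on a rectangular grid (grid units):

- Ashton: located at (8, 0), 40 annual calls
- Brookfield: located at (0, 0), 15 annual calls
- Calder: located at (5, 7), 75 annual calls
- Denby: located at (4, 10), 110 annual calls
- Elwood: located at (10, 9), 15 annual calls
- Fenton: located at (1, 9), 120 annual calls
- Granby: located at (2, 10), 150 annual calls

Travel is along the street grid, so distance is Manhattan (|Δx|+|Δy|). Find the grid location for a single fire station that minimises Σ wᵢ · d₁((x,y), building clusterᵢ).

(2, 9)

Manhattan distance separates: Σwᵢ(|x−xᵢ|+|y−yᵢ|) = Σwᵢ|x−xᵢ| + Σwᵢ|y−yᵢ|, so x and y are optimised independently as 1-D weighted medians.
Total weight W = 525; half = 262.5.
x-coordinate, sorted with cumulative weight:
  x=0 (Brookfield, w=15) cum 15
  x=1 (Fenton, w=120) cum 135
  x=2 (Granby, w=150) cum 285  ← median
  x=4 (Denby, w=110) cum 395
  x=5 (Calder, w=75) cum 470
  x=8 (Ashton, w=40) cum 510
  x=10 (Elwood, w=15) cum 525
⇒ x* = 2
y-coordinate, sorted with cumulative weight:
  y=0 (Ashton, w=40) cum 40
  y=0 (Brookfield, w=15) cum 55
  y=7 (Calder, w=75) cum 130
  y=9 (Elwood, w=15) cum 145
  y=9 (Fenton, w=120) cum 265  ← median
  y=10 (Denby, w=110) cum 375
  y=10 (Granby, w=150) cum 525
⇒ y* = 9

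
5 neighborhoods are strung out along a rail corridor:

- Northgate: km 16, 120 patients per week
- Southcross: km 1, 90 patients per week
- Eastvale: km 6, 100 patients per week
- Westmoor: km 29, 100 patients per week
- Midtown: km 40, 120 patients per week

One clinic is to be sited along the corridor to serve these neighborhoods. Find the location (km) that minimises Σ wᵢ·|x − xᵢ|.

x = 16

For a sum of weighted absolute distances on a line, the optimum is the weighted median (not the mean). Total weight W = 530; half-weight = 265.
Sort by position and accumulate weight:
  km 1 (Southcross, w=90) → cum 90
  km 6 (Eastvale, w=100) → cum 190
  km 16 (Northgate, w=120) → cum 310  ≥ 265 → median here
  km 29 (Westmoor, w=100) → cum 410
  km 40 (Midtown, w=120) → cum 530
Optimal location: km 16.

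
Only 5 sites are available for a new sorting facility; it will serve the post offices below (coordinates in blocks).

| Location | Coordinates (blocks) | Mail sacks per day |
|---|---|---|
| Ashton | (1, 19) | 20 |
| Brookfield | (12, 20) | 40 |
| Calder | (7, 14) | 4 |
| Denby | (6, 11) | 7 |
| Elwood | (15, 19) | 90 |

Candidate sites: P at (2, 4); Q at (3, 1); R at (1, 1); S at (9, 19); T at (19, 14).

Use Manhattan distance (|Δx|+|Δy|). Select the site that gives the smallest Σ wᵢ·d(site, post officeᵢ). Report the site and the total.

Total weighted distance at each candidate:
  P (2, 4): total = 4017
  Q (3, 1): total = 4379
  R (1, 1): total = 4621
  S (9, 19): total = 965
  T (19, 14): total = 1950
Minimum is at S with total 965 blocks.

S, total 965 blocks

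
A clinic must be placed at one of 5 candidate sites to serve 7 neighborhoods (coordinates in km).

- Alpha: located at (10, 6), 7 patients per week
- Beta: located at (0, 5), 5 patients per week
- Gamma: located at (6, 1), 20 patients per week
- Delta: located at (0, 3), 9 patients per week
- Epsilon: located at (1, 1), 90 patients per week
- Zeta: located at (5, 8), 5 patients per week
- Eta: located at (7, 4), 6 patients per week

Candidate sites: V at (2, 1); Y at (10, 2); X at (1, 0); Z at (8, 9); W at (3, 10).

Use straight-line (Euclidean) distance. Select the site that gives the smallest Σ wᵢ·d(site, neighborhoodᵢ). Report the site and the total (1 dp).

Total weighted distance at each candidate:
  V (2, 1): total = 356.9
  Y (10, 2): total = 1128.8
  X (1, 0): total = 409.6
  Z (8, 9): total = 1328.0
  W (3, 10): total = 1231.0
Minimum is at V with total 356.9 km.

V, total 356.9 km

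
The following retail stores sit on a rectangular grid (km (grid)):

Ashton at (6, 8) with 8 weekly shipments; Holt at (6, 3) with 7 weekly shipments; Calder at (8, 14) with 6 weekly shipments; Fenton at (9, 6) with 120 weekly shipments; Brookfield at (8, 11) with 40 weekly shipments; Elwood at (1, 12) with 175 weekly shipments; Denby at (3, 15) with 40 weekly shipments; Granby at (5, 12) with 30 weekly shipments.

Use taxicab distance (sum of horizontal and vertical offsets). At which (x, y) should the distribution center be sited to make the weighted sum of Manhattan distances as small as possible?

Manhattan distance separates: Σwᵢ(|x−xᵢ|+|y−yᵢ|) = Σwᵢ|x−xᵢ| + Σwᵢ|y−yᵢ|, so x and y are optimised independently as 1-D weighted medians.
Total weight W = 426; half = 213.
x-coordinate, sorted with cumulative weight:
  x=1 (Elwood, w=175) cum 175
  x=3 (Denby, w=40) cum 215  ← median
  x=5 (Granby, w=30) cum 245
  x=6 (Ashton, w=8) cum 253
  x=6 (Holt, w=7) cum 260
  x=8 (Calder, w=6) cum 266
  x=8 (Brookfield, w=40) cum 306
  x=9 (Fenton, w=120) cum 426
⇒ x* = 3
y-coordinate, sorted with cumulative weight:
  y=3 (Holt, w=7) cum 7
  y=6 (Fenton, w=120) cum 127
  y=8 (Ashton, w=8) cum 135
  y=11 (Brookfield, w=40) cum 175
  y=12 (Elwood, w=175) cum 350  ← median
  y=12 (Granby, w=30) cum 380
  y=14 (Calder, w=6) cum 386
  y=15 (Denby, w=40) cum 426
⇒ y* = 12

(3, 12)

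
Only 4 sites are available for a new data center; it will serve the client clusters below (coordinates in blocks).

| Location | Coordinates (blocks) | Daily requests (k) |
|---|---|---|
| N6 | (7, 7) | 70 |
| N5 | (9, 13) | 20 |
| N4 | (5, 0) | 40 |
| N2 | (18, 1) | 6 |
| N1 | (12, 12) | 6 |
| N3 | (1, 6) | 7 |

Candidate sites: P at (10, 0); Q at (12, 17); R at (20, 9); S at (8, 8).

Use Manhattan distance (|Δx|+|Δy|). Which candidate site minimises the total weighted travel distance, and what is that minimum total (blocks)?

Total weighted distance at each candidate:
  P (10, 0): total = 1423
  Q (12, 17): total = 2466
  R (20, 9): total = 2590
  S (8, 8): total = 913
Minimum is at S with total 913 blocks.

S, total 913 blocks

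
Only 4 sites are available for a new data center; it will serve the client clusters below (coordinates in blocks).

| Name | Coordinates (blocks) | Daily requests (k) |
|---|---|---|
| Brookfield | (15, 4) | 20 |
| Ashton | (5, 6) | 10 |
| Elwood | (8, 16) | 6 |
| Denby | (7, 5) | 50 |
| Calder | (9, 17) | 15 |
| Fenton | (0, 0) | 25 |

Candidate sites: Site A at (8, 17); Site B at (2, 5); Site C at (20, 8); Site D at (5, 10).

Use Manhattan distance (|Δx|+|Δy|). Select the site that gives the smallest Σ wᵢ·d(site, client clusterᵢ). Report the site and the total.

Total weighted distance at each candidate:
  Site A (8, 17): total = 1836
  Site B (2, 5): total = 1132
  Site C (20, 8): total = 2270
  Site D (5, 10): total = 1304
Minimum is at Site B with total 1132 blocks.

Site B, total 1132 blocks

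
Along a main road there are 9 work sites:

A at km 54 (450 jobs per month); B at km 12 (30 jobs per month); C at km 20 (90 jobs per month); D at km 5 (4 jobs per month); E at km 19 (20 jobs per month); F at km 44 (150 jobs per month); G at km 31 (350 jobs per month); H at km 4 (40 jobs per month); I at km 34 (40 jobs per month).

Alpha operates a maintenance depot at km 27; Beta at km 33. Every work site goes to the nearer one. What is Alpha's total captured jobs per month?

184

The indifferent point is the midpoint (27+33)/2 = 30; work sites left of it (closer to Alpha at 27) go to Alpha, those right go to Beta.
  H at 4 (w=40) → Alpha
  D at 5 (w=4) → Alpha
  B at 12 (w=30) → Alpha
  E at 19 (w=20) → Alpha
  C at 20 (w=90) → Alpha
  G at 31 (w=350) → Beta
  I at 34 (w=40) → Beta
  F at 44 (w=150) → Beta
  A at 54 (w=450) → Beta
Alpha captures 184; Beta captures 990.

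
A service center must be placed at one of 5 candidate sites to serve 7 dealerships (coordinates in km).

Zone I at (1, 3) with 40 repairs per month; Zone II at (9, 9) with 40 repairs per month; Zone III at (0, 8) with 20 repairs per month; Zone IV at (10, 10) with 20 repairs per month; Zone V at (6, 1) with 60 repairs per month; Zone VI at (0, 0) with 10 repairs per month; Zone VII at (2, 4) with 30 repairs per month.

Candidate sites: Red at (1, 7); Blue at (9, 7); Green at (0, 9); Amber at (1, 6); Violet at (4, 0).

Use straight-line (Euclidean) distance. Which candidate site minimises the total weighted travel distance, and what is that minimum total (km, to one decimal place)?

Total weighted distance at each candidate:
  Red (1, 7): total = 1342.1
  Blue (9, 7): total = 1427.1
  Green (0, 9): total = 1675.9
  Amber (1, 6): total = 1255.6
  Violet (4, 0): total = 1302.0
Minimum is at Amber with total 1255.6 km.

Amber, total 1255.6 km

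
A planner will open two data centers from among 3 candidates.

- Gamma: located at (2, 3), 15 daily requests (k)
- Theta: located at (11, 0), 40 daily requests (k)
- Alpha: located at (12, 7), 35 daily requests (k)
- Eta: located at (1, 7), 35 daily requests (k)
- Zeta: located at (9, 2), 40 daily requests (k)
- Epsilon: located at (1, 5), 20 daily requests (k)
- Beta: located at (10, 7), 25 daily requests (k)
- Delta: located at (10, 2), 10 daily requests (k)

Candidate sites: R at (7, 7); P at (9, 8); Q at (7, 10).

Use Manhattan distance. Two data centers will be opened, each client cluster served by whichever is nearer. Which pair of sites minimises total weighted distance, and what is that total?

{R, P}, total 1405

Evaluate every pair (each demand assigned to the nearer of the two):
  {R, P}: total = 1405
  {R, Q}: total = 1555
  {P, Q}: total = 1615
Best pair: {R, P} with total 1405.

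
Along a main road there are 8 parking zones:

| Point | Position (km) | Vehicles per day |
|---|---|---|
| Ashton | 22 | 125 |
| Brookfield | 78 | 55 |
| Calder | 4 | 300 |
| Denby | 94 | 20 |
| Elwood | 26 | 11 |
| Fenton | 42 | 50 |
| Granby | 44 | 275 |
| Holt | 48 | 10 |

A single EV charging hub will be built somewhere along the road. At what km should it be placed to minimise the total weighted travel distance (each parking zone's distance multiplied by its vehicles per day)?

For a sum of weighted absolute distances on a line, the optimum is the weighted median (not the mean). Total weight W = 846; half-weight = 423.
Sort by position and accumulate weight:
  km 4 (Calder, w=300) → cum 300
  km 22 (Ashton, w=125) → cum 425  ≥ 423 → median here
  km 26 (Elwood, w=11) → cum 436
  km 42 (Fenton, w=50) → cum 486
  km 44 (Granby, w=275) → cum 761
  km 48 (Holt, w=10) → cum 771
  km 78 (Brookfield, w=55) → cum 826
  km 94 (Denby, w=20) → cum 846
Optimal location: km 22.

x = 22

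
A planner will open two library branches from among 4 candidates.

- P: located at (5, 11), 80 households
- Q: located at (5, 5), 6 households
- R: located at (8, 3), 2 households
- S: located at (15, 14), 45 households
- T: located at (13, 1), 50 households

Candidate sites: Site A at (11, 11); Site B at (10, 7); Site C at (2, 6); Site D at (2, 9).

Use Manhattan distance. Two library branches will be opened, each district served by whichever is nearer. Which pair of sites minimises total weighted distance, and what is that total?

{Site A, Site B}, total 1299

Evaluate every pair (each demand assigned to the nearer of the two):
  {Site A, Site B}: total = 1299
  {Site A, Site D}: total = 1379
  {Site A, Site C}: total = 1437
  {Site B, Site D}: total = 1444
  {Site B, Site C}: total = 1666
  {Site C, Site D}: total = 2052
Best pair: {Site A, Site B} with total 1299.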